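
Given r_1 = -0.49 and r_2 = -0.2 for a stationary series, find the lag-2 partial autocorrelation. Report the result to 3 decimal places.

φ_{22} = (r_2 − r_1²) / (1 − r_1²)
r_1² = (-0.49)² = 0.2401
Numerator = -0.2 − 0.2401 = -0.4401; denominator = 1 − 0.2401 = 0.7599
φ_{22} = -0.4401 / 0.7599 = -0.579

-0.579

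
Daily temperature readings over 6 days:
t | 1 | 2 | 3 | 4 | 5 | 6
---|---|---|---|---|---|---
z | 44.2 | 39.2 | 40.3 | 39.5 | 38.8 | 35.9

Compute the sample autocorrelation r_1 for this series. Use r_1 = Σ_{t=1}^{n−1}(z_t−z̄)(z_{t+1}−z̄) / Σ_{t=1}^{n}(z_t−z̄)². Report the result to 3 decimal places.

Mean z̄ = (44.2 + 39.2 + 40.3 + 39.5 + 38.8 + 35.9)/6 = 39.6500
Deviations from mean: 4.5500, -0.4500, 0.6500, -0.1500, -0.8500, -3.7500
Numerator Σ_{t=1}^{5}(z_t−z̄)(z_{t+1}−z̄) = 0.8775
Denominator Σ(z_t−z̄)² = 36.1350
r_1 = 0.8775 / 36.1350 = 0.024

0.024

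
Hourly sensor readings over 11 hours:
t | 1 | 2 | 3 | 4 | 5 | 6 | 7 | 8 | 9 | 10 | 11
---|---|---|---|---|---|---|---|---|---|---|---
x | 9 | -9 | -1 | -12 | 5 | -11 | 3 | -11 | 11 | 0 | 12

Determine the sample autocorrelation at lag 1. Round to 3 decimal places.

Mean x̄ = (9 − 9 − 1 − 12 + 5 − 11 + 3 − 11 + 11 + 0 + 12)/11 = -0.3636
Numerator Σ_{t=1}^{10}(x_t−x̄)(x_{t+1}−x̄) = -371.2231
Denominator Σ(x_t−x̄)² = 846.5455
r_1 = -371.2231 / 846.5455 = -0.439

-0.439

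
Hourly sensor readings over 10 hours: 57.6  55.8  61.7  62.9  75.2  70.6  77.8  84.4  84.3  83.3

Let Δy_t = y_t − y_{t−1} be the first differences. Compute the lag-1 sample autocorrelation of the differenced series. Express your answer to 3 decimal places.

-0.515

First differences Δy: -1.8, 5.9, 1.2, 12.3, -4.6, 7.2, 6.6, -0.1, -1.0
Mean of differences = 2.8556
Numerator Σ(Δy_t−Δȳ)(Δy_{t+1}−Δȳ) = -121.0575
Denominator Σ(Δy_t−Δȳ)² = 234.9622
r_1(Δy) = -121.0575 / 234.9622 = -0.515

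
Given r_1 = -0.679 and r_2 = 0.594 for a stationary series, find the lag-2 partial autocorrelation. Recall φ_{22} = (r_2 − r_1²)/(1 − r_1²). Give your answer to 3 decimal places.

φ_{22} = (r_2 − r_1²) / (1 − r_1²)
r_1² = (-0.679)² = 0.461041
Numerator = 0.594 − 0.4610 = 0.1330; denominator = 1 − 0.4610 = 0.5390
φ_{22} = 0.1330 / 0.5390 = 0.247

0.247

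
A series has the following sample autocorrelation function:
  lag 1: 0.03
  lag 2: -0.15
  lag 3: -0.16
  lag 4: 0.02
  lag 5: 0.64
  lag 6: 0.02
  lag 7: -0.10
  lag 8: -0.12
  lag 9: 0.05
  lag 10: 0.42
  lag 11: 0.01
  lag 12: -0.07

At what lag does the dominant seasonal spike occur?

5

The largest autocorrelation is r_5 = 0.64, with a weaker echo at lag 10 (0.42); the remaining lags stay at or below 0.05.
The dominant spike at lag 5 indicates a seasonal period of 5.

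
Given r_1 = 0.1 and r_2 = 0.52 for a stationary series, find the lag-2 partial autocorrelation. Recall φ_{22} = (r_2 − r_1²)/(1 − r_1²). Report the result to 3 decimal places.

0.515

φ_{22} = (r_2 − r_1²) / (1 − r_1²)
r_1² = (0.1)² = 0.01
Numerator = 0.52 − 0.0100 = 0.5100; denominator = 1 − 0.0100 = 0.9900
φ_{22} = 0.5100 / 0.9900 = 0.515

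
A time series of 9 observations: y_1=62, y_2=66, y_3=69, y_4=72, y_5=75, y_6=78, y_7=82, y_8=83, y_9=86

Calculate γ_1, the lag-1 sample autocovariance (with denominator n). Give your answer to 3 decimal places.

Mean ȳ = (62 + 66 + 69 + 72 + 75 + 78 + 82 + 83 + 86)/9 = 74.7778
Σ_{t=1}^{8}(y_t−ȳ)(y_{t+1}−ȳ) = 353.9506
γ_1 = 353.9506 / 9 = 39.328

39.328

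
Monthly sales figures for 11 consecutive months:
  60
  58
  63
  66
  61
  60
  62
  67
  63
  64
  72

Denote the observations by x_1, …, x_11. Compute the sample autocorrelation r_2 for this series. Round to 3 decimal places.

-0.197

Mean x̄ = (60 + 58 + 63 + 66 + 61 + 60 + 62 + 67 + 63 + 64 + 72)/11 = 63.2727
Numerator Σ_{t=1}^{9}(x_t−x̄)(x_{t+2}−x̄) = -30.4215
Denominator Σ(x_t−x̄)² = 154.1818
r_2 = -30.4215 / 154.1818 = -0.197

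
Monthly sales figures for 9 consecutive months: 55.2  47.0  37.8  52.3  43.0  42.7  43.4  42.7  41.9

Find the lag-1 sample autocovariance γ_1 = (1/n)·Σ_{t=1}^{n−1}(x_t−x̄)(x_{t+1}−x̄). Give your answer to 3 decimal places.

-4.601

Mean x̄ = (55.2 + 47.0 + 37.8 + 52.3 + 43.0 + 42.7 + 43.4 + 42.7 + 41.9)/9 = 45.1111
Σ_{t=1}^{8}(x_t−x̄)(x_{t+1}−x̄) = -41.4046
γ_1 = -41.4046 / 9 = -4.601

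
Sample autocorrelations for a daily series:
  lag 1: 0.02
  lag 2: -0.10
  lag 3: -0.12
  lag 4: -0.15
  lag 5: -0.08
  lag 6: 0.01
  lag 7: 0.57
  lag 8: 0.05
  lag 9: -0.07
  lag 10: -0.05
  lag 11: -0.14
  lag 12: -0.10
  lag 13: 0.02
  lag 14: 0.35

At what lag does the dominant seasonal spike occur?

The largest autocorrelation is r_7 = 0.57, with a weaker echo at lag 14 (0.35); the remaining lags stay at or below 0.05.
The dominant spike at lag 7 indicates a seasonal period of 7.

7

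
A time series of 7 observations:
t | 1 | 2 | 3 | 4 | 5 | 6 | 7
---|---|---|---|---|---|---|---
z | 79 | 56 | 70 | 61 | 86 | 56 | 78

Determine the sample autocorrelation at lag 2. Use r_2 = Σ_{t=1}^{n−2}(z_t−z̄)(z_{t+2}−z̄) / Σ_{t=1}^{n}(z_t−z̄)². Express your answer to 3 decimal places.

Mean z̄ = (79 + 56 + 70 + 61 + 86 + 56 + 78)/7 = 69.4286
Deviations from mean: 9.5714, -13.4286, 0.5714, -8.4286, 16.5714, -13.4286, 8.5714
Σ(z_t−z̄)(z_{t+2}−z̄) = (5.4694) + (113.1837) + (9.4694) + (113.1837) + (142.0408) = 383.3469
Denominator Σ(z_t−z̄)² = 871.7143
r_2 = 383.3469 / 871.7143 = 0.440

0.440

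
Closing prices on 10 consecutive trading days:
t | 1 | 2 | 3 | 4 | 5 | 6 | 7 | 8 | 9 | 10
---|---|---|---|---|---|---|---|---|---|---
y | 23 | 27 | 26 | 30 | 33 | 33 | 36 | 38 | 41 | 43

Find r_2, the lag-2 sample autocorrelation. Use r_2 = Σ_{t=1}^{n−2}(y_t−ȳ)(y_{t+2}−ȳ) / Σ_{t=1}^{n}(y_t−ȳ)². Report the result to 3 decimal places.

Mean ȳ = (23 + 27 + 26 + 30 + 33 + 33 + 36 + 38 + 41 + 43)/10 = 33.0000
Numerator Σ_{t=1}^{8}(y_t−ȳ)(y_{t+2}−ȳ) = 162.0000
Denominator Σ(y_t−ȳ)² = 392.0000
r_2 = 162.0000 / 392.0000 = 0.413

0.413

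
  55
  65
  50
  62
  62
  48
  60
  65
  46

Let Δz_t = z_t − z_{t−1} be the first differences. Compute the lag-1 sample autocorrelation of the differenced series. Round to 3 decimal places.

-0.451

First differences Δz: 10, -15, 12, 0, -14, 12, 5, -19
Mean of differences = -1.1250
Numerator Σ(Δz_t−Δz̄)(Δz_{t+1}−Δz̄) = -534.2656
Denominator Σ(Δz_t−Δz̄)² = 1184.8750
r_1(Δz) = -534.2656 / 1184.8750 = -0.451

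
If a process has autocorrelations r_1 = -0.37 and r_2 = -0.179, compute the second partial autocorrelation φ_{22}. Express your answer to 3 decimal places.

-0.366

φ_{22} = (r_2 − r_1²) / (1 − r_1²)
r_1² = (-0.37)² = 0.1369
Numerator = -0.179 − 0.1369 = -0.3159; denominator = 1 − 0.1369 = 0.8631
φ_{22} = -0.3159 / 0.8631 = -0.366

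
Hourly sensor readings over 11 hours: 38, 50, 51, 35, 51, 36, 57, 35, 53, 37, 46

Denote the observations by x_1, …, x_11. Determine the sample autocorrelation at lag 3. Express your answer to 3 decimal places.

-0.458

Mean x̄ = (38 + 50 + 51 + 35 + 51 + 36 + 57 + 35 + 53 + 37 + 46)/11 = 44.4545
Numerator Σ_{t=1}^{8}(x_t−x̄)(x_{t+3}−x̄) = -318.8926
Denominator Σ(x_t−x̄)² = 696.7273
r_3 = -318.8926 / 696.7273 = -0.458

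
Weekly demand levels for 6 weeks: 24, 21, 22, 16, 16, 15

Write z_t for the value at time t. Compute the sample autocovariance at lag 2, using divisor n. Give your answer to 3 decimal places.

2.000

Mean z̄ = (24 + 21 + 22 + 16 + 16 + 15)/6 = 19.0000
Deviations: 5.0000, 2.0000, 3.0000, -3.0000, -3.0000, -4.0000
Σ_{t=1}^{4}(z_t−z̄)(z_{t+2}−z̄) = 12.0000
γ_2 = 12.0000 / 6 = 2.000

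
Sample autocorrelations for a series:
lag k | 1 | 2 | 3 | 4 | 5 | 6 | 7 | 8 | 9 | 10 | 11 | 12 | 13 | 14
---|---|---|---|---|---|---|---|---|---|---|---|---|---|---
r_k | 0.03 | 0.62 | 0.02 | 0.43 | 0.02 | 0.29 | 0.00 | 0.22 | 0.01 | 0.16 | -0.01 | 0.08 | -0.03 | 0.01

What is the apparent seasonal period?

The largest autocorrelation is r_2 = 0.62, with weaker echoes at lags 4 (0.43), 6 (0.29), 8 (0.22) and 10 (0.16); the remaining lags stay at or below 0.08.
The dominant spike at lag 2 indicates a seasonal period of 2.

2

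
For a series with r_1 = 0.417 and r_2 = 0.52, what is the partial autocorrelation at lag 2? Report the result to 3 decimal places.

0.419

φ_{22} = (r_2 − r_1²) / (1 − r_1²)
r_1² = (0.417)² = 0.173889
Numerator = 0.52 − 0.1739 = 0.3461; denominator = 1 − 0.1739 = 0.8261
φ_{22} = 0.3461 / 0.8261 = 0.419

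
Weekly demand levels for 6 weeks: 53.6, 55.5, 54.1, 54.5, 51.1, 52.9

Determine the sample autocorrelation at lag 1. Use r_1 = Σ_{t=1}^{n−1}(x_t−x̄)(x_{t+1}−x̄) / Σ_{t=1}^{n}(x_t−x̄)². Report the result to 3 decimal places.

Mean x̄ = (53.6 + 55.5 + 54.1 + 54.5 + 51.1 + 52.9)/6 = 53.6167
Deviations from mean: -0.0167, 1.8833, 0.4833, 0.8833, -2.5167, -0.7167
Σ(x_t−x̄)(x_{t+1}−x̄) = (-0.0314) + (0.9103) + (0.4269) + (-2.2231) + (1.8036) = 0.8864
Denominator Σ(x_t−x̄)² = 11.4083
r_1 = 0.8864 / 11.4083 = 0.078

0.078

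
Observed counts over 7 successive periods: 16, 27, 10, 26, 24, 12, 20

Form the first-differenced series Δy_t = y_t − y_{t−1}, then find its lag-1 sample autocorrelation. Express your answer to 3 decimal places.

First differences Δy: 11, -17, 16, -2, -12, 8
Mean of differences = 0.6667
Numerator Σ(Δy_t−Δȳ)(Δy_{t+1}−Δȳ) = -553.4444
Denominator Σ(Δy_t−Δȳ)² = 875.3333
r_1(Δy) = -553.4444 / 875.3333 = -0.632

-0.632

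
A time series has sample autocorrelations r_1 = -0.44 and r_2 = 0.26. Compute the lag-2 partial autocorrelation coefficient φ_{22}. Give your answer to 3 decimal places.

φ_{22} = (r_2 − r_1²) / (1 − r_1²)
r_1² = (-0.44)² = 0.1936
Numerator = 0.26 − 0.1936 = 0.0664; denominator = 1 − 0.1936 = 0.8064
φ_{22} = 0.0664 / 0.8064 = 0.082

0.082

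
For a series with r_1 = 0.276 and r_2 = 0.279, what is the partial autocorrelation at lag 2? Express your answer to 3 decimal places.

0.220

φ_{22} = (r_2 − r_1²) / (1 − r_1²)
r_1² = (0.276)² = 0.076176
Numerator = 0.279 − 0.0762 = 0.2028; denominator = 1 − 0.0762 = 0.9238
φ_{22} = 0.2028 / 0.9238 = 0.220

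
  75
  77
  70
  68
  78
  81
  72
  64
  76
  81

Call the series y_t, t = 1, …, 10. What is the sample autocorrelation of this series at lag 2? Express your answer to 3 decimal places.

-0.811

Mean ȳ = (75 + 77 + 70 + 68 + 78 + 81 + 72 + 64 + 76 + 81)/10 = 74.2000
Numerator Σ_{t=1}^{8}(y_t−ȳ)(y_{t+2}−ȳ) = -229.8800
Denominator Σ(y_t−ȳ)² = 283.6000
r_2 = -229.8800 / 283.6000 = -0.811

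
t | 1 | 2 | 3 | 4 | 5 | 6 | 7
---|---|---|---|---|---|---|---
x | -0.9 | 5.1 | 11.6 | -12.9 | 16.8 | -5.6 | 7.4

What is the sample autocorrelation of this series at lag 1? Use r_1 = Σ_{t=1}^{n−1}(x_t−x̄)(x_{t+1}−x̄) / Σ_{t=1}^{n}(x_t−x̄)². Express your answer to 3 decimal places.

-0.798

Mean x̄ = (-0.9 + 5.1 + 11.6 − 12.9 + 16.8 − 5.6 + 7.4)/7 = 3.0714
Deviations from mean: -3.9714, 2.0286, 8.5286, -15.9714, 13.7286, -8.6714, 4.3286
Σ(x_t−x̄)(x_{t+1}−x̄) = (-8.0563) + (17.3008) + (-136.2135) + (-219.2649) + (-119.0463) + (-37.5349) = -502.8151
Denominator Σ(x_t−x̄)² = 630.1143
r_1 = -502.8151 / 630.1143 = -0.798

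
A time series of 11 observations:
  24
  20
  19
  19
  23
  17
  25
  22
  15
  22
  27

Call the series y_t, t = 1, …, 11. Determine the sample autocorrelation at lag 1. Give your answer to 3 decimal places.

Mean ȳ = (24 + 20 + 19 + 19 + 23 + 17 + 25 + 22 + 15 + 22 + 27)/11 = 21.1818
Numerator Σ_{t=1}^{10}(y_t−ȳ)(y_{t+1}−ȳ) = -25.7603
Denominator Σ(y_t−ȳ)² = 127.6364
r_1 = -25.7603 / 127.6364 = -0.202

-0.202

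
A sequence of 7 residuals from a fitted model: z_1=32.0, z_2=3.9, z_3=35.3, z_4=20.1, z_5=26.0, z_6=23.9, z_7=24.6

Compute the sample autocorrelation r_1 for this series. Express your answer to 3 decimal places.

Mean z̄ = (32.0 + 3.9 + 35.3 + 20.1 + 26.0 + 23.9 + 24.6)/7 = 23.6857
Σ(z_t−z̄)(z_{t+1}−z̄) = (-164.5041) + (-229.7969) + (-41.6455) + (-8.2984) + (0.4959) + (0.1959) = -443.5531
Denominator Σ(z_t−z̄)² = 614.5886
r_1 = -443.5531 / 614.5886 = -0.722

-0.722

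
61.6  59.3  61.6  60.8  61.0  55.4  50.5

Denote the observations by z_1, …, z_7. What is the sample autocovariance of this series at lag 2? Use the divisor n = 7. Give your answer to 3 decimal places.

Mean z̄ = (61.6 + 59.3 + 61.6 + 60.8 + 61.0 + 55.4 + 50.5)/7 = 58.6000
Deviations: 3.0000, 0.7000, 3.0000, 2.2000, 2.4000, -3.2000, -8.1000
Σ_{t=1}^{5}(z_t−z̄)(z_{t+2}−z̄) = -8.7400
γ_2 = -8.7400 / 7 = -1.249

-1.249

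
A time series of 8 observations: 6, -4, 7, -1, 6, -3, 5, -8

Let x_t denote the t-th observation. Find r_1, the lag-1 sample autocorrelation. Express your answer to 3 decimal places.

Mean x̄ = (6 − 4 + 7 − 1 + 6 − 3 + 5 − 8)/8 = 1.0000
Deviations from mean: 5.0000, -5.0000, 6.0000, -2.0000, 5.0000, -4.0000, 4.0000, -9.0000
Σ(x_t−x̄)(x_{t+1}−x̄) = (-25.0000) + (-30.0000) + (-12.0000) + (-10.0000) + (-20.0000) + (-16.0000) + (-36.0000) = -149.0000
Denominator Σ(x_t−x̄)² = 228.0000
r_1 = -149.0000 / 228.0000 = -0.654

-0.654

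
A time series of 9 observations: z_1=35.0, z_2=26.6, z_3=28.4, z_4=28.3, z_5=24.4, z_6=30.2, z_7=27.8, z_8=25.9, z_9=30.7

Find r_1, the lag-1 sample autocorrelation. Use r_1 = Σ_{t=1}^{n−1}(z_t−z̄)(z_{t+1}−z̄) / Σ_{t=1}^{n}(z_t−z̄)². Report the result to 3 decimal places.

-0.292

Mean z̄ = (35.0 + 26.6 + 28.4 + 28.3 + 24.4 + 30.2 + 27.8 + 25.9 + 30.7)/9 = 28.5889
Numerator Σ_{t=1}^{8}(z_t−z̄)(z_{t+1}−z̄) = -22.6857
Denominator Σ(z_t−z̄)² = 77.6289
r_1 = -22.6857 / 77.6289 = -0.292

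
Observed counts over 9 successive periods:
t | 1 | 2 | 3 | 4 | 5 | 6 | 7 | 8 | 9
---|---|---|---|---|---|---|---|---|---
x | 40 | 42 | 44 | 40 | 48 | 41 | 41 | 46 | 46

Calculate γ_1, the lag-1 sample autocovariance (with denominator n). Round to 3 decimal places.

Mean x̄ = (40 + 42 + 44 + 40 + 48 + 41 + 41 + 46 + 46)/9 = 43.1111
Σ_{t=1}^{8}(x_t−x̄)(x_{t+1}−x̄) = -19.1235
γ_1 = -19.1235 / 9 = -2.125

-2.125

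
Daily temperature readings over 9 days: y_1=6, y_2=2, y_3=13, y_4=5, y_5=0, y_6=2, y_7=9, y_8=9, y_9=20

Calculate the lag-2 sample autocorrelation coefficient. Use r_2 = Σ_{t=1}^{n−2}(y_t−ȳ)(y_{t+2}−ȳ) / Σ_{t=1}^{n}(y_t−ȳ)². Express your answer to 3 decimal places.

-0.077

Mean ȳ = (6 + 2 + 13 + 5 + 0 + 2 + 9 + 9 + 20)/9 = 7.3333
Numerator Σ_{t=1}^{7}(y_t−ȳ)(y_{t+2}−ȳ) = -24.2222
Denominator Σ(y_t−ȳ)² = 316.0000
r_2 = -24.2222 / 316.0000 = -0.077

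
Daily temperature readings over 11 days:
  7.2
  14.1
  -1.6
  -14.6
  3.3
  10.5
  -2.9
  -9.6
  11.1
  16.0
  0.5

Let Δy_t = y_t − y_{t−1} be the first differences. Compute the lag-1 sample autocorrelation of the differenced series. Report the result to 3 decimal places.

First differences Δy: 6.9, -15.7, -13.0, 17.9, 7.2, -13.4, -6.7, 20.7, 4.9, -15.5
Mean of differences = -0.6700
Numerator Σ(Δy_t−Δȳ)(Δy_{t+1}−Δȳ) = -127.1359
Denominator Σ(Δy_t−Δȳ)² = 1748.0610
r_1(Δy) = -127.1359 / 1748.0610 = -0.073

-0.073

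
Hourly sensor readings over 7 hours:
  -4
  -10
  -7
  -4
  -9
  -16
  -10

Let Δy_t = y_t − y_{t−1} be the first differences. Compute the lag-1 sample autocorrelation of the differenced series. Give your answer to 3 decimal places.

First differences Δy: -6, 3, 3, -5, -7, 6
Mean of differences = -1.0000
Numerator Σ(Δy_t−Δȳ)(Δy_{t+1}−Δȳ) = -38.0000
Denominator Σ(Δy_t−Δȳ)² = 158.0000
r_1(Δy) = -38.0000 / 158.0000 = -0.241

-0.241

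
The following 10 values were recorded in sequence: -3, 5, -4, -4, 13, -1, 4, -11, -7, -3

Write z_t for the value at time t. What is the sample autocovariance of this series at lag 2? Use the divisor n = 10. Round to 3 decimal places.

0.628

Mean z̄ = (-3 + 5 − 4 − 4 + 13 − 1 + 4 − 11 − 7 − 3)/10 = -1.1000
Σ_{t=1}^{8}(z_t−z̄)(z_{t+2}−z̄) = 6.2800
γ_2 = 6.2800 / 10 = 0.628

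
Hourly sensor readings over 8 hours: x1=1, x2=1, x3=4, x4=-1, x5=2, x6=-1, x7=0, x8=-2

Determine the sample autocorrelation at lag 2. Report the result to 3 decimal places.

Mean x̄ = (1 + 1 + 4 − 1 + 2 − 1 + 0 − 2)/8 = 0.5000
Deviations from mean: 0.5000, 0.5000, 3.5000, -1.5000, 1.5000, -1.5000, -0.5000, -2.5000
Σ(x_t−x̄)(x_{t+2}−x̄) = (1.7500) + (-0.7500) + (5.2500) + (2.2500) + (-0.7500) + (3.7500) = 11.5000
Denominator Σ(x_t−x̄)² = 26.0000
r_2 = 11.5000 / 26.0000 = 0.442

0.442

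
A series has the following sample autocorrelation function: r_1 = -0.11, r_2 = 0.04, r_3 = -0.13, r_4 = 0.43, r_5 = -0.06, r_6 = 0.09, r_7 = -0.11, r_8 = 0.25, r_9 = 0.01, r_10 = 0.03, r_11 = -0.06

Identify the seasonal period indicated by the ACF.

4

The largest autocorrelation is r_4 = 0.43, with a weaker echo at lag 8 (0.25); the remaining lags stay at or below 0.09.
The dominant spike at lag 4 indicates a seasonal period of 4.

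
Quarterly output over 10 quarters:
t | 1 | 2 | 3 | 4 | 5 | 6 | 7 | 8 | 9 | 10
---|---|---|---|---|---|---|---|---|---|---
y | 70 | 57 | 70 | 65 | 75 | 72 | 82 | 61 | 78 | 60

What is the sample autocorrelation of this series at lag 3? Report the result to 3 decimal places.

Mean ȳ = (70 + 57 + 70 + 65 + 75 + 72 + 82 + 61 + 78 + 60)/10 = 69.0000
Σ(y_t−ȳ)(y_{t+3}−ȳ) = (-4.0000) + (-72.0000) + (3.0000) + (-52.0000) + (-48.0000) + (27.0000) + (-117.0000) = -263.0000
Denominator Σ(y_t−ȳ)² = 602.0000
r_3 = -263.0000 / 602.0000 = -0.437

-0.437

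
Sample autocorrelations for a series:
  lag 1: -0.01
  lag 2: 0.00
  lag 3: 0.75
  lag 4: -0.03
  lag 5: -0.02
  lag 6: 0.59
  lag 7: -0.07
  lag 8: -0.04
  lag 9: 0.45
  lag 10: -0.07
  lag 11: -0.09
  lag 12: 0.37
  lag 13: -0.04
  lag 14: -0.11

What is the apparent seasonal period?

The largest autocorrelation is r_3 = 0.75, with weaker echoes at lags 6 (0.59), 9 (0.45) and 12 (0.37); the remaining lags stay at or below 0.00.
The dominant spike at lag 3 indicates a seasonal period of 3.

3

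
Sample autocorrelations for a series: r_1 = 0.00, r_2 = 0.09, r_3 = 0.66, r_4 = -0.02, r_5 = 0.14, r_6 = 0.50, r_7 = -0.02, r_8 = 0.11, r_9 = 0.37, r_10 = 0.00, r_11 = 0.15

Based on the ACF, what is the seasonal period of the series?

The largest autocorrelation is r_3 = 0.66, with weaker echoes at lags 6 (0.50) and 9 (0.37); the remaining lags stay at or below 0.15.
The dominant spike at lag 3 indicates a seasonal period of 3.

3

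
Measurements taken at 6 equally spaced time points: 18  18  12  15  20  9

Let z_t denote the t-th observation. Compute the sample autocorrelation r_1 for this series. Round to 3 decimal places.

Mean z̄ = (18 + 18 + 12 + 15 + 20 + 9)/6 = 15.3333
Deviations from mean: 2.6667, 2.6667, -3.3333, -0.3333, 4.6667, -6.3333
Σ(z_t−z̄)(z_{t+1}−z̄) = (7.1111) + (-8.8889) + (1.1111) + (-1.5556) + (-29.5556) = -31.7778
Denominator Σ(z_t−z̄)² = 87.3333
r_1 = -31.7778 / 87.3333 = -0.364

-0.364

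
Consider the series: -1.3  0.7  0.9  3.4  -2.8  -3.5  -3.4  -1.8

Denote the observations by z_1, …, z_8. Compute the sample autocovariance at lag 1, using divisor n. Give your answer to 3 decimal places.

Mean z̄ = (-1.3 + 0.7 + 0.9 + 3.4 − 2.8 − 3.5 − 3.4 − 1.8)/8 = -0.9750
Σ_{t=1}^{7}(z_t−z̄)(z_{t+1}−z̄) = 15.5469
γ_1 = 15.5469 / 8 = 1.943

1.943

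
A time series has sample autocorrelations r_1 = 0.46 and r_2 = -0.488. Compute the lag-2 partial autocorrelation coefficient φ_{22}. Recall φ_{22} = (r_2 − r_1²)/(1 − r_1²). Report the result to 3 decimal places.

-0.887

φ_{22} = (r_2 − r_1²) / (1 − r_1²)
r_1² = (0.46)² = 0.2116
Numerator = -0.488 − 0.2116 = -0.6996; denominator = 1 − 0.2116 = 0.7884
φ_{22} = -0.6996 / 0.7884 = -0.887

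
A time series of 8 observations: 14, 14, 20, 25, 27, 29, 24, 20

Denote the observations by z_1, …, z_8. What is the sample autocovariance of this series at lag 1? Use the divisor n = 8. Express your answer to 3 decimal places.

17.061

Mean z̄ = (14 + 14 + 20 + 25 + 27 + 29 + 24 + 20)/8 = 21.6250
Σ_{t=1}^{7}(z_t−z̄)(z_{t+1}−z̄) = 136.4844
γ_1 = 136.4844 / 8 = 17.061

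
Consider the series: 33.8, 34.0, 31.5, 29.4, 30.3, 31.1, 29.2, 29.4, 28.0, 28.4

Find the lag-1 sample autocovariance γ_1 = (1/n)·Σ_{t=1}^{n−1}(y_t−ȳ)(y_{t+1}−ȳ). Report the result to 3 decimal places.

Mean ȳ = (33.8 + 34.0 + 31.5 + 29.4 + 30.3 + 31.1 + 29.2 + 29.4 + 28.0 + 28.4)/10 = 30.5100
Σ_{t=1}^{9}(y_t−ȳ)(y_{t+1}−ȳ) = 22.7109
γ_1 = 22.7109 / 10 = 2.271

2.271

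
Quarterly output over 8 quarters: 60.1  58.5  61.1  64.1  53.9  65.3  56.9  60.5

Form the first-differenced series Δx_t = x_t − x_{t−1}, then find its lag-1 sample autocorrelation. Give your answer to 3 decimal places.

First differences Δx: -1.6, 2.6, 3.0, -10.2, 11.4, -8.4, 3.6
Mean of differences = 0.0571
Numerator Σ(Δx_t−Δx̄)(Δx_{t+1}−Δx̄) = -269.1518
Denominator Σ(Δx_t−Δx̄)² = 335.8171
r_1(Δx) = -269.1518 / 335.8171 = -0.801

-0.801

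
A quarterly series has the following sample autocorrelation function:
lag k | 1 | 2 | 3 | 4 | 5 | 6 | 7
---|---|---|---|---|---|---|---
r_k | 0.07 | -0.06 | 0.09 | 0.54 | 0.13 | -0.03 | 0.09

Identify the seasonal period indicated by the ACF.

4

The largest autocorrelation is r_4 = 0.54; the remaining lags stay at or below 0.13.
The dominant spike at lag 4 indicates a seasonal period of 4.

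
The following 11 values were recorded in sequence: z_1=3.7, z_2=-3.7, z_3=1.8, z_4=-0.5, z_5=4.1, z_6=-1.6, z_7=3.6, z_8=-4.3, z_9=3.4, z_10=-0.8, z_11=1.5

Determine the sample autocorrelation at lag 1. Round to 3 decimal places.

Mean z̄ = (3.7 − 3.7 + 1.8 − 0.5 + 4.1 − 1.6 + 3.6 − 4.3 + 3.4 − 0.8 + 1.5)/11 = 0.6545
Numerator Σ_{t=1}^{10}(z_t−z̄)(z_{t+1}−z̄) = -71.3775
Denominator Σ(z_t−z̄)² = 91.4273
r_1 = -71.3775 / 91.4273 = -0.781

-0.781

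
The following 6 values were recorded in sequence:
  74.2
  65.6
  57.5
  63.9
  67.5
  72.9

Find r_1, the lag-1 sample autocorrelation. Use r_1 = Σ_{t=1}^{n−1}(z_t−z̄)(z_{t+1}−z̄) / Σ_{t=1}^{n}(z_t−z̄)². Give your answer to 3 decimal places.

0.176

Mean z̄ = (74.2 + 65.6 + 57.5 + 63.9 + 67.5 + 72.9)/6 = 66.9333
Deviations from mean: 7.2667, -1.3333, -9.4333, -3.0333, 0.5667, 5.9667
Σ(z_t−z̄)(z_{t+1}−z̄) = (-9.6889) + (12.5778) + (28.6144) + (-1.7189) + (3.3811) = 33.1656
Denominator Σ(z_t−z̄)² = 188.6933
r_1 = 33.1656 / 188.6933 = 0.176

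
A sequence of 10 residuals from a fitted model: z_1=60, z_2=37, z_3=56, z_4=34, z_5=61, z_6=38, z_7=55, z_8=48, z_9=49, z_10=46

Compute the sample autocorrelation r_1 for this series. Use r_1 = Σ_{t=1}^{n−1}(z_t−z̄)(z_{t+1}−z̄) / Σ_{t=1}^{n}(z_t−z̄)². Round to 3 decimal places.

Mean z̄ = (60 + 37 + 56 + 34 + 61 + 38 + 55 + 48 + 49 + 46)/10 = 48.4000
Numerator Σ_{t=1}^{9}(z_t−z̄)(z_{t+1}−z̄) = -713.7600
Denominator Σ(z_t−z̄)² = 846.4000
r_1 = -713.7600 / 846.4000 = -0.843

-0.843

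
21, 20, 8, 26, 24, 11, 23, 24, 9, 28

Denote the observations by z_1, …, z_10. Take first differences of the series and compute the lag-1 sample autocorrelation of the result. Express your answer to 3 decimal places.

First differences Δz: -1, -12, 18, -2, -13, 12, 1, -15, 19
Mean of differences = 0.7778
Numerator Σ(Δz_t−Δz̄)(Δz_{t+1}−Δz̄) = -650.0494
Denominator Σ(Δz_t−Δz̄)² = 1367.5556
r_1(Δz) = -650.0494 / 1367.5556 = -0.475

-0.475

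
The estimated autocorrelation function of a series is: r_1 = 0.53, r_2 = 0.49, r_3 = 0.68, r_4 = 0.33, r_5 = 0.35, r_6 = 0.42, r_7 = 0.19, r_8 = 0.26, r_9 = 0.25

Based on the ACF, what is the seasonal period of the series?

The largest autocorrelation is r_3 = 0.68; the remaining lags stay at or below 0.53. The elevated value at lag 1 (0.53), dropping to 0.49 at lag 2, reflects decaying short-term dependence rather than seasonality.
The dominant spike at lag 3 indicates a seasonal period of 3.

3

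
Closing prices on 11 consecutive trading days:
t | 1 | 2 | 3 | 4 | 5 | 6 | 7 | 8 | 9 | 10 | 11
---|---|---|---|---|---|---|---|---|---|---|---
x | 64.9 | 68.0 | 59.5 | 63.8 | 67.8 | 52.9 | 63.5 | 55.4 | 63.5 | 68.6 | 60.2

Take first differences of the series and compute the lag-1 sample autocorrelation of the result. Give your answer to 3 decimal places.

First differences Δx: 3.1, -8.5, 4.3, 4.0, -14.9, 10.6, -8.1, 8.1, 5.1, -8.4
Mean of differences = -0.4700
Numerator Σ(Δx_t−Δx̄)(Δx_{t+1}−Δx̄) = -416.1789
Denominator Σ(Δx_t−Δx̄)² = 676.3010
r_1(Δx) = -416.1789 / 676.3010 = -0.615

-0.615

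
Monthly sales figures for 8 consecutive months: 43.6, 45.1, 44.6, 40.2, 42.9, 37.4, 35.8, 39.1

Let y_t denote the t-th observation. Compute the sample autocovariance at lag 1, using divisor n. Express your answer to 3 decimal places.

Mean ȳ = (43.6 + 45.1 + 44.6 + 40.2 + 42.9 + 37.4 + 35.8 + 39.1)/8 = 41.0875
Σ_{t=1}^{7}(y_t−ȳ)(y_{t+1}−ȳ) = 42.7723
γ_1 = 42.7723 / 8 = 5.347

5.347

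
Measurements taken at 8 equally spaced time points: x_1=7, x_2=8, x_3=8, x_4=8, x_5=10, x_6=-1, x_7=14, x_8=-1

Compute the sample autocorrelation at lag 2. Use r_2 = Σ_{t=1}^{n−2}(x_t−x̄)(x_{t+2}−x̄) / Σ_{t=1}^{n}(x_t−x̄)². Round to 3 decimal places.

0.424

Mean x̄ = (7 + 8 + 8 + 8 + 10 − 1 + 14 − 1)/8 = 6.6250
Numerator Σ_{t=1}^{6}(x_t−x̄)(x_{t+2}−x̄) = 79.5938
Denominator Σ(x_t−x̄)² = 187.8750
r_2 = 79.5938 / 187.8750 = 0.424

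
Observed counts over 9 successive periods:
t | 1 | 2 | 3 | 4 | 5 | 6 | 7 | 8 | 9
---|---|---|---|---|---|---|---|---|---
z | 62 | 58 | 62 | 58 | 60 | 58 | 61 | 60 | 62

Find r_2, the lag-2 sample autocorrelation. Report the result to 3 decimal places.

Mean z̄ = (62 + 58 + 62 + 58 + 60 + 58 + 61 + 60 + 62)/9 = 60.1111
Σ(z_t−z̄)(z_{t+2}−z̄) = (3.5679) + (4.4568) + (-0.2099) + (4.4568) + (-0.0988) + (0.2346) + (1.6790) = 14.0864
Denominator Σ(z_t−z̄)² = 24.8889
r_2 = 14.0864 / 24.8889 = 0.566

0.566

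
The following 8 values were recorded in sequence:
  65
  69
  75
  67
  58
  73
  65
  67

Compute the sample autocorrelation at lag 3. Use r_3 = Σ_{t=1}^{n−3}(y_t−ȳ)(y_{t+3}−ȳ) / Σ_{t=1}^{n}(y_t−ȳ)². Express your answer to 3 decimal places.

Mean ȳ = (65 + 69 + 75 + 67 + 58 + 73 + 65 + 67)/8 = 67.3750
Deviations from mean: -2.3750, 1.6250, 7.6250, -0.3750, -9.3750, 5.6250, -2.3750, -0.3750
Σ(y_t−ȳ)(y_{t+3}−ȳ) = (0.8906) + (-15.2344) + (42.8906) + (0.8906) + (3.5156) = 32.9531
Denominator Σ(y_t−ȳ)² = 191.8750
r_3 = 32.9531 / 191.8750 = 0.172

0.172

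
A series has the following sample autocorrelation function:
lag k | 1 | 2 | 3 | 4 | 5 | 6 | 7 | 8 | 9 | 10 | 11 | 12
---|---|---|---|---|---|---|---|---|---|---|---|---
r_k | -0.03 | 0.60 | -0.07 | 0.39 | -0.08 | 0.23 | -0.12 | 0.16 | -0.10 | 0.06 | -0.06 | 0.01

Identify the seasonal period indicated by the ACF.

2

The largest autocorrelation is r_2 = 0.60, with weaker echoes at lags 4 (0.39), 6 (0.23) and 8 (0.16); the remaining lags stay at or below 0.06.
The dominant spike at lag 2 indicates a seasonal period of 2.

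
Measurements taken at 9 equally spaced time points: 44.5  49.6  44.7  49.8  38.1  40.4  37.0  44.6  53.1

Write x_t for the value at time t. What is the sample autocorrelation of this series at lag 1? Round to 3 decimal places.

0.109

Mean x̄ = (44.5 + 49.6 + 44.7 + 49.8 + 38.1 + 40.4 + 37.0 + 44.6 + 53.1)/9 = 44.6444
Numerator Σ_{t=1}^{8}(x_t−x̄)(x_{t+1}−x̄) = 26.2936
Denominator Σ(x_t−x̄)² = 241.9422
r_1 = 26.2936 / 241.9422 = 0.109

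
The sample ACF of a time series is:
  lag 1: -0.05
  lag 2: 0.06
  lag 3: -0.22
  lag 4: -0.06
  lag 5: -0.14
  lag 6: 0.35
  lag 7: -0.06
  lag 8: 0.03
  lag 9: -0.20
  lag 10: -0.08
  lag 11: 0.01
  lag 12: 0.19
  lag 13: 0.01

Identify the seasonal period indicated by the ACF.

The largest autocorrelation is r_6 = 0.35, with a weaker echo at lag 12 (0.19); the remaining lags stay at or below 0.06.
The dominant spike at lag 6 indicates a seasonal period of 6.

6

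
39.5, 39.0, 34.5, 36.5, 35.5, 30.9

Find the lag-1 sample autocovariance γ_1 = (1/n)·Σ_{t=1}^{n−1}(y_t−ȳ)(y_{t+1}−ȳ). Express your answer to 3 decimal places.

1.262

Mean ȳ = (39.5 + 39.0 + 34.5 + 36.5 + 35.5 + 30.9)/6 = 35.9833
Deviations: 3.5167, 3.0167, -1.4833, 0.5167, -0.4833, -5.0833
Σ_{t=1}^{5}(y_t−ȳ)(y_{t+1}−ȳ) = 7.5747
γ_1 = 7.5747 / 6 = 1.262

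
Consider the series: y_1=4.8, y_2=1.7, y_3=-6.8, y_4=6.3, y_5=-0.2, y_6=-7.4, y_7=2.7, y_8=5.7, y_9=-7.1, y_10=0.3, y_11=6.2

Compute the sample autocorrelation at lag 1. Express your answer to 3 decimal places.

Mean ȳ = (4.8 + 1.7 − 6.8 + 6.3 − 0.2 − 7.4 + 2.7 + 5.7 − 7.1 + 0.3 + 6.2)/11 = 0.5636
Numerator Σ_{t=1}^{10}(y_t−ȳ)(y_{t+1}−ȳ) = -88.9622
Denominator Σ(y_t−ȳ)² = 291.8855
r_1 = -88.9622 / 291.8855 = -0.305

-0.305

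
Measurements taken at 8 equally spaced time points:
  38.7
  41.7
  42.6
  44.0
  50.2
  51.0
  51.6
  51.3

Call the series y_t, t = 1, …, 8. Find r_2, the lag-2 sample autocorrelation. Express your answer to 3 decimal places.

0.305

Mean ȳ = (38.7 + 41.7 + 42.6 + 44.0 + 50.2 + 51.0 + 51.6 + 51.3)/8 = 46.3875
Deviations from mean: -7.6875, -4.6875, -3.7875, -2.3875, 3.8125, 4.6125, 5.2125, 4.9125
Σ(y_t−ȳ)(y_{t+2}−ȳ) = (29.1164) + (11.1914) + (-14.4398) + (-11.0123) + (19.8727) + (22.6589) = 57.3872
Denominator Σ(y_t−ȳ)² = 188.2288
r_2 = 57.3872 / 188.2288 = 0.305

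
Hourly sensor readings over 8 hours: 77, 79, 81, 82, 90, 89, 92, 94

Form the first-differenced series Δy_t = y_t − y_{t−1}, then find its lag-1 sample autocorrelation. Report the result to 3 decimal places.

First differences Δy: 2, 2, 1, 8, -1, 3, 2
Mean of differences = 2.4286
Numerator Σ(Δy_t−Δȳ)(Δy_{t+1}−Δȳ) = -28.4694
Denominator Σ(Δy_t−Δȳ)² = 45.7143
r_1(Δy) = -28.4694 / 45.7143 = -0.623

-0.623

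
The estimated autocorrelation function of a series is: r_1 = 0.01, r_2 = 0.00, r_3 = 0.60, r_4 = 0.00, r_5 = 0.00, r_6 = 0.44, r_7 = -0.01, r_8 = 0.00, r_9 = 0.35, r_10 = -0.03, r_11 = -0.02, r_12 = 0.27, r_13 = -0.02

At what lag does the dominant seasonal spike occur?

3

The largest autocorrelation is r_3 = 0.60, with weaker echoes at lags 6 (0.44), 9 (0.35) and 12 (0.27); the remaining lags stay at or below 0.01.
The dominant spike at lag 3 indicates a seasonal period of 3.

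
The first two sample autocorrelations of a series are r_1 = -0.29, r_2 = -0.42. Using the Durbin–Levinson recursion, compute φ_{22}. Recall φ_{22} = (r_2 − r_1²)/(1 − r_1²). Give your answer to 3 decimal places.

-0.550

φ_{22} = (r_2 − r_1²) / (1 − r_1²)
r_1² = (-0.29)² = 0.0841
Numerator = -0.42 − 0.0841 = -0.5041; denominator = 1 − 0.0841 = 0.9159
φ_{22} = -0.5041 / 0.9159 = -0.550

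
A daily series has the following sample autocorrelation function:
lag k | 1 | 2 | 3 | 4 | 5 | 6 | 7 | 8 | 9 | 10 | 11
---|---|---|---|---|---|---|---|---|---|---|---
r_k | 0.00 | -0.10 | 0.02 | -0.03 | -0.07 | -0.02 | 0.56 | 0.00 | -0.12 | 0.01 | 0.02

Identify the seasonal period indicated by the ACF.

The largest autocorrelation is r_7 = 0.56; the remaining lags stay at or below 0.02.
The dominant spike at lag 7 indicates a seasonal period of 7.

7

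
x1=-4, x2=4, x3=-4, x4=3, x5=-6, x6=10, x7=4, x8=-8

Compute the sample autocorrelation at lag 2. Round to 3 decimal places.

-0.079

Mean x̄ = (-4 + 4 − 4 + 3 − 6 + 10 + 4 − 8)/8 = -0.1250
Deviations from mean: -3.8750, 4.1250, -3.8750, 3.1250, -5.8750, 10.1250, 4.1250, -7.8750
Σ(x_t−x̄)(x_{t+2}−x̄) = (15.0156) + (12.8906) + (22.7656) + (31.6406) + (-24.2344) + (-79.7344) = -21.6563
Denominator Σ(x_t−x̄)² = 272.8750
r_2 = -21.6563 / 272.8750 = -0.079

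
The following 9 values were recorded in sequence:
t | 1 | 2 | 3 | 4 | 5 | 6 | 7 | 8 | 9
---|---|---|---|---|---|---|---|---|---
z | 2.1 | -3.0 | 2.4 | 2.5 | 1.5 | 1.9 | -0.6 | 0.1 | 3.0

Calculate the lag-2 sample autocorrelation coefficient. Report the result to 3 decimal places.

Mean z̄ = (2.1 − 3.0 + 2.4 + 2.5 + 1.5 + 1.9 − 0.6 + 0.1 + 3.0)/9 = 1.1000
Σ(z_t−z̄)(z_{t+2}−z̄) = (1.3000) + (-5.7400) + (0.5200) + (1.1200) + (-0.6800) + (-0.8000) + (-3.2300) = -7.5100
Denominator Σ(z_t−z̄)² = 29.7600
r_2 = -7.5100 / 29.7600 = -0.252

-0.252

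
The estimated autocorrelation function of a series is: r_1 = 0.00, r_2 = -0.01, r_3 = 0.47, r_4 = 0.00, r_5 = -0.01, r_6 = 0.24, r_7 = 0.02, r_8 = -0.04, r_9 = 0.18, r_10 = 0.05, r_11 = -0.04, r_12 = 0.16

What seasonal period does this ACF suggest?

3

The largest autocorrelation is r_3 = 0.47, with weaker echoes at lags 6 (0.24), 9 (0.18) and 12 (0.16); the remaining lags stay at or below 0.05.
The dominant spike at lag 3 indicates a seasonal period of 3.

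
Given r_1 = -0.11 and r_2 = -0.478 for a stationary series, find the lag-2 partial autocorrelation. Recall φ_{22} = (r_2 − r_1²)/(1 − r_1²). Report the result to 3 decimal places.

φ_{22} = (r_2 − r_1²) / (1 − r_1²)
r_1² = (-0.11)² = 0.0121
Numerator = -0.478 − 0.0121 = -0.4901; denominator = 1 − 0.0121 = 0.9879
φ_{22} = -0.4901 / 0.9879 = -0.496

-0.496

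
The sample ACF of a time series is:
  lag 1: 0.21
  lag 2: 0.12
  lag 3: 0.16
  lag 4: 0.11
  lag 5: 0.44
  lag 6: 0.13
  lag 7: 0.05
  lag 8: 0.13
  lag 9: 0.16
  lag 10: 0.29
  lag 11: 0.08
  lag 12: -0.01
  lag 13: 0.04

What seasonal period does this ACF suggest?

The largest autocorrelation is r_5 = 0.44, with a weaker echo at lag 10 (0.29); the remaining lags stay at or below 0.21. The elevated value at lag 1 (0.21), dropping to 0.12 at lag 2, reflects decaying short-term dependence rather than seasonality.
The dominant spike at lag 5 indicates a seasonal period of 5.

5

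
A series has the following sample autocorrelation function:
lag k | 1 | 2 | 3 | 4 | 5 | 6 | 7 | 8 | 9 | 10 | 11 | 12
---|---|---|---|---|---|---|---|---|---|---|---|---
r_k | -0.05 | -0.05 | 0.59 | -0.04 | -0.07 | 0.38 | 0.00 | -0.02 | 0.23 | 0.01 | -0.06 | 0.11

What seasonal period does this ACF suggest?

The largest autocorrelation is r_3 = 0.59, with weaker echoes at lags 6 (0.38) and 9 (0.23); the remaining lags stay at or below 0.11.
The dominant spike at lag 3 indicates a seasonal period of 3.

3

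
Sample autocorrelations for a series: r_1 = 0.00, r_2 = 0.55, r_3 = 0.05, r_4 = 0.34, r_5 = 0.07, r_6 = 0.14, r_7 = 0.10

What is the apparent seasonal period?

The largest autocorrelation is r_2 = 0.55, with a weaker echo at lag 4 (0.34); the remaining lags stay at or below 0.14.
The dominant spike at lag 2 indicates a seasonal period of 2.

2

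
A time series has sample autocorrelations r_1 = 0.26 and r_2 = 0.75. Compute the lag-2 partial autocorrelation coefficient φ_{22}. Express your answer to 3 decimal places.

φ_{22} = (r_2 − r_1²) / (1 − r_1²)
r_1² = (0.26)² = 0.0676
Numerator = 0.75 − 0.0676 = 0.6824; denominator = 1 − 0.0676 = 0.9324
φ_{22} = 0.6824 / 0.9324 = 0.732

0.732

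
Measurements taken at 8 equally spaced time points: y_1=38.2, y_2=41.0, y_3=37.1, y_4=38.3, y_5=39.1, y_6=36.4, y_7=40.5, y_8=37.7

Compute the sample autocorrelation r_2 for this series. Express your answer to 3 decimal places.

Mean ȳ = (38.2 + 41.0 + 37.1 + 38.3 + 39.1 + 36.4 + 40.5 + 37.7)/8 = 38.5375
Numerator Σ_{t=1}^{6}(y_t−ȳ)(y_{t+2}−ȳ) = 2.4934
Denominator Σ(y_t−ȳ)² = 17.7388
r_2 = 2.4934 / 17.7388 = 0.141

0.141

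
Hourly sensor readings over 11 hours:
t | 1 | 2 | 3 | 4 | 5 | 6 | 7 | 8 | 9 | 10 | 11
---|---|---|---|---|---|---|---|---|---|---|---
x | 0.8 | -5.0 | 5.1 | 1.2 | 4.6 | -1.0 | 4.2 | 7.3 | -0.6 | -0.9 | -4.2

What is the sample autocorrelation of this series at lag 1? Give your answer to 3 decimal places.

-0.083

Mean x̄ = (0.8 − 5.0 + 5.1 + 1.2 + 4.6 − 1.0 + 4.2 + 7.3 − 0.6 − 0.9 − 4.2)/11 = 1.0455
Numerator Σ_{t=1}^{10}(x_t−x̄)(x_{t+1}−x̄) = -12.7302
Denominator Σ(x_t−x̄)² = 152.9673
r_1 = -12.7302 / 152.9673 = -0.083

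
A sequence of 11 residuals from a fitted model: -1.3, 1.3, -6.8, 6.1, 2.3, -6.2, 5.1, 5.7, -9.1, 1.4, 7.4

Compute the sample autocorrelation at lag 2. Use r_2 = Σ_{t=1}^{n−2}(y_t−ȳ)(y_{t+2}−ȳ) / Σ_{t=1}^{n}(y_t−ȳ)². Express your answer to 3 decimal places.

-0.507

Mean ȳ = (-1.3 + 1.3 − 6.8 + 6.1 + 2.3 − 6.2 + 5.1 + 5.7 − 9.1 + 1.4 + 7.4)/11 = 0.5364
Numerator Σ_{t=1}^{9}(y_t−ȳ)(y_{t+2}−ȳ) = -165.0899
Denominator Σ(y_t−ȳ)² = 325.4255
r_2 = -165.0899 / 325.4255 = -0.507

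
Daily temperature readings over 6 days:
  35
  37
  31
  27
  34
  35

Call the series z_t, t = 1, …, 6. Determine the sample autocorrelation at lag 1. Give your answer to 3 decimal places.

0.131

Mean z̄ = (35 + 37 + 31 + 27 + 34 + 35)/6 = 33.1667
Deviations from mean: 1.8333, 3.8333, -2.1667, -6.1667, 0.8333, 1.8333
Σ(z_t−z̄)(z_{t+1}−z̄) = (7.0278) + (-8.3056) + (13.3611) + (-5.1389) + (1.5278) = 8.4722
Denominator Σ(z_t−z̄)² = 64.8333
r_1 = 8.4722 / 64.8333 = 0.131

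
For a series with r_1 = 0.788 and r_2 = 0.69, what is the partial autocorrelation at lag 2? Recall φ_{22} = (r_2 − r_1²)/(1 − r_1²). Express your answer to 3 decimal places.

φ_{22} = (r_2 − r_1²) / (1 − r_1²)
r_1² = (0.788)² = 0.620944
Numerator = 0.69 − 0.6209 = 0.0691; denominator = 1 − 0.6209 = 0.3791
φ_{22} = 0.0691 / 0.3791 = 0.182

0.182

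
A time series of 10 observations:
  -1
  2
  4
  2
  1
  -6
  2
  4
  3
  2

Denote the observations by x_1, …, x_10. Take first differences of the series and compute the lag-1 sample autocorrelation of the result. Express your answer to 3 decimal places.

-0.224

First differences Δx: 3, 2, -2, -1, -7, 8, 2, -1, -1
Mean of differences = 0.3333
Numerator Σ(Δx_t−Δx̄)(Δx_{t+1}−Δx̄) = -30.4444
Denominator Σ(Δx_t−Δx̄)² = 136.0000
r_1(Δx) = -30.4444 / 136.0000 = -0.224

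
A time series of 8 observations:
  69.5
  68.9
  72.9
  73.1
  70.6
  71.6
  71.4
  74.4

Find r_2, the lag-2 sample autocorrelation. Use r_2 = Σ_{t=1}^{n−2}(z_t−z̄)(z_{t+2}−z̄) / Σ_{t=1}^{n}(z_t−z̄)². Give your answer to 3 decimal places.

-0.318

Mean z̄ = (69.5 + 68.9 + 72.9 + 73.1 + 70.6 + 71.6 + 71.4 + 74.4)/8 = 71.5500
Numerator Σ_{t=1}^{6}(z_t−z̄)(z_{t+2}−z̄) = -7.7950
Denominator Σ(z_t−z̄)² = 24.5000
r_2 = -7.7950 / 24.5000 = -0.318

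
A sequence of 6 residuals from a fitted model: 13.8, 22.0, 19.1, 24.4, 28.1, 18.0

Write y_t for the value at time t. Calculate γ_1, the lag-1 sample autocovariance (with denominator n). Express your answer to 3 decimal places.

Mean ȳ = (13.8 + 22.0 + 19.1 + 24.4 + 28.1 + 18.0)/6 = 20.9000
Deviations: -7.1000, 1.1000, -1.8000, 3.5000, 7.2000, -2.9000
Σ_{t=1}^{5}(y_t−ȳ)(y_{t+1}−ȳ) = -11.7700
γ_1 = -11.7700 / 6 = -1.962

-1.962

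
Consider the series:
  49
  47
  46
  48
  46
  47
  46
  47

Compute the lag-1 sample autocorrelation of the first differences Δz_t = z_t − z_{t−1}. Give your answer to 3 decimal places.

-0.542

First differences Δz: -2, -1, 2, -2, 1, -1, 1
Mean of differences = -0.2857
Numerator Σ(Δz_t−Δz̄)(Δz_{t+1}−Δz̄) = -8.3673
Denominator Σ(Δz_t−Δz̄)² = 15.4286
r_1(Δz) = -8.3673 / 15.4286 = -0.542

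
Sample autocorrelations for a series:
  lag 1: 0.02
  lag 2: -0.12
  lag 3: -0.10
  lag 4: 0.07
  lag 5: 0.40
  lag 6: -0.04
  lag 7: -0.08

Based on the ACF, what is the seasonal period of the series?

5

The largest autocorrelation is r_5 = 0.40; the remaining lags stay at or below 0.07.
The dominant spike at lag 5 indicates a seasonal period of 5.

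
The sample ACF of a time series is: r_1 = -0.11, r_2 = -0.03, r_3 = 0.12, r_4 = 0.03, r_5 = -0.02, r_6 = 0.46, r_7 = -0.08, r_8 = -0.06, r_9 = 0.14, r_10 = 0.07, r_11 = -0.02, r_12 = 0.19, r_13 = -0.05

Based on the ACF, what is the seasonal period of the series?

6

The largest autocorrelation is r_6 = 0.46, with a weaker echo at lag 12 (0.19); the remaining lags stay at or below 0.14.
The dominant spike at lag 6 indicates a seasonal period of 6.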